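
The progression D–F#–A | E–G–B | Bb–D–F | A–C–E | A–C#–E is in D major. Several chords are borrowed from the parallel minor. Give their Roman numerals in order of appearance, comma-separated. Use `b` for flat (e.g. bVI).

In D major the diatonic chords are D, Em, F#m, G, A, Bm, C#dim. D–F#–A = D, E–G–B = Em and A–C#–E = A all belong to that set. But Bb–D–F is foreign: the diatonic vi on degree 6 is Bm, whereas Bb comes from D minor. It is labeled bVI. A–C–E doesn't fit — on degree 5 D major would have A (V). Am is the degree-5 chord of D minor, so it is the borrowed v.

bVI, v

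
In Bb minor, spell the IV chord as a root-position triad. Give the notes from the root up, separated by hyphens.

IV is built on scale degree 4, which is Eb in both Bb minor and its parallel. Building the major chord from the parallel major on Eb: Eb–G–Bb.

Eb-G-Bb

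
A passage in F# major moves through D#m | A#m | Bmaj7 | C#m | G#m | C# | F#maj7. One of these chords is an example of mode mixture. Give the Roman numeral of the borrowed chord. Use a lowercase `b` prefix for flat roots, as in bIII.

F# major has the diatonic set F#, G#m, A#m, B, C#, D#m, E#dim. D#m, A#m, Bmaj7, G#m, C# and F#maj7 all belong to that set. C#m (C#–E–G#) is not: scale degree 5 in F# major carries C# (V). In F# minor the chord on that degree is C#m, so here it functions as v, borrowed from the parallel minor.

v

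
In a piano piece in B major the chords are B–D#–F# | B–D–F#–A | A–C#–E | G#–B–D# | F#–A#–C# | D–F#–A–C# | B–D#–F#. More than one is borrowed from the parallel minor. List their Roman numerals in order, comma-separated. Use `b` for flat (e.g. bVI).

The diatonic triads in B major are B, C#m, D#m, E, F#, G#m, A#dim. Of the given chords, B–D#–F# = B, G#–B–D# = G#m and F#–A#–C# = F# are diatonic. B–D–F#–A doesn't fit — on degree 1 B major would have B (I). Bm7 is the degree-1 chord of B minor, so it is the borrowed i7. A–C#–E is not: scale degree 7 in B major carries A#dim (vii°). In B minor the chord on that degree is A, so here it functions as bVII, borrowed from the parallel minor. D–F#–A–C# is not: scale degree 3 in B major carries D#m (iii). In B minor the chord on that degree is Dmaj7, so here it functions as bIIImaj7, borrowed from the parallel minor.

i7, bVII, bIIImaj7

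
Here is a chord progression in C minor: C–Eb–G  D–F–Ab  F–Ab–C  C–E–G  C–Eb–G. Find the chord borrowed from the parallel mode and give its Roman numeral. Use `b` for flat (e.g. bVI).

In C minor (with V from harmonic minor) the diatonic chords are Cm, Ddim, Eb, Fm, G, Ab, Bb. Of the given chords, C–Eb–G = Cm, D–F–Ab = Ddim and F–Ab–C = Fm are diatonic. C–E–G doesn't fit — on degree 1 C minor would have Cm (i). C is the degree-1 chord of C major, so it is the borrowed I.

I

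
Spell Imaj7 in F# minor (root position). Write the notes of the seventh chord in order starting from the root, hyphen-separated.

F#-A#-C#-E#

Imaj7 is built on scale degree 1, which is F# in both F# minor and its parallel. In F# major the chord on F# is F#–A#–C#–E#.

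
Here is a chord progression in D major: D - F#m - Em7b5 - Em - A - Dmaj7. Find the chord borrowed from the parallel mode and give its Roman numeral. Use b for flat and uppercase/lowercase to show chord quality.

iiø7

In D major the diatonic chords are D, Em, F#m, G, A, Bm, C#dim. D, F#m, Em, A and Dmaj7 are all diatonic. Em7b5 (E–G–Bb–D) is not: scale degree 2 in D major carries Em (ii). In D minor the chord on that degree is Em7b5, so here it functions as iiø7, borrowed from the parallel minor.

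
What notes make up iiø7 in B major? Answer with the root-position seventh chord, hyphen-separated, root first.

iiø7 is built on scale degree 2, which is C# in both B major and its parallel. In B minor the chord on C# is C#–E–G–B.

C#-E-G-B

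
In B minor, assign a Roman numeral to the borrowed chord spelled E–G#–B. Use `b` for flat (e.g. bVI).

IV

E is scale degree 4 in B minor. The diatonic chord on degree 4 would be Em (iv), but E–G#–B is the major chord from B major. As a borrowed chord it is labeled IV.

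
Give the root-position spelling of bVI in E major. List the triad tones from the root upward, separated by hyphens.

The root of bVI is the lowered 6th degree: C# becomes C. In E minor the chord on C is C–E–G.

C-E-G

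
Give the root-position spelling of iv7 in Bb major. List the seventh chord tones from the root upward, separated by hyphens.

Eb-Gb-Bb-Db

The root, Eb, is scale degree 4 — the same note in Bb major and Bb minor; only the chord quality changes. In Bb minor the chord on Eb is Eb–Gb–Bb–Db.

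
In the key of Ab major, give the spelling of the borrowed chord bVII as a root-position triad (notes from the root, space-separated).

Gb Bb Db

Scale degree 7 in Ab major is G. bVII uses the lowered form, Gb, taken from Ab minor. In Ab minor the chord on Gb is Gb–Bb–Db.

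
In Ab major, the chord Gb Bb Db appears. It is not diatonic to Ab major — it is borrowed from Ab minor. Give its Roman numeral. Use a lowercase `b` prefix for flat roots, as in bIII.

In Ab major scale degree 7 is G; Gb is its lowered form, from Ab minor. Gb–Bb–Db is a major chord — the form found in Ab minor, not the diatonic vii° (Gdim). Borrowed into Ab major it is written bVII.

bVII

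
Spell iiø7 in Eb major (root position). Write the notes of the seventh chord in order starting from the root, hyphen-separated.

F-Ab-Cb-Eb

iiø7 is built on scale degree 2, which is F in both Eb major and its parallel. Building the half-diminished-seventh chord from the parallel minor on F: F–Ab–Cb–Eb.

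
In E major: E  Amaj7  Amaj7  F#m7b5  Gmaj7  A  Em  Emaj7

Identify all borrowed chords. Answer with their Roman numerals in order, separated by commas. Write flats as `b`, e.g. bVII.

iiø7, bIIImaj7, i

E major has the diatonic set E, F#m, G#m, A, B, C#m, D#dim. E, Amaj7, A and Emaj7 all belong to that set. But F#m7b5 (F#–A–C–E) is foreign: the diatonic ii on degree 2 is F#m, whereas F#m7b5 comes from E minor. It is labeled iiø7. But Gmaj7 (G–B–D–F#) is foreign: the diatonic iii on degree 3 is G#m, whereas Gmaj7 comes from E minor. It is labeled bIIImaj7. Em (E–G–B) doesn't fit — on degree 1 E major would have E (I). Em is the degree-1 chord of E minor, so it is the borrowed i.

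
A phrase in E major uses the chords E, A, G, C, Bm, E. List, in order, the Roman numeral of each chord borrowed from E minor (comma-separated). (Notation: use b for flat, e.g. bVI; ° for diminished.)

bIII, bVI, v

E major has the diatonic set E, F#m, G#m, A, B, C#m, D#dim. Of the given chords, E and A are diatonic. G (G–B–D) is not: scale degree 3 in E major carries G#m (iii). In E minor the chord on that degree is G, so here it functions as bIII, borrowed from the parallel minor. C (C–E–G) doesn't fit — on degree 6 E major would have C#m (vi). C is the degree-6 chord of E minor, so it is the borrowed bVI. But Bm (B–D–F#) is foreign: the diatonic V on degree 5 is B, whereas Bm comes from E minor. It is labeled v.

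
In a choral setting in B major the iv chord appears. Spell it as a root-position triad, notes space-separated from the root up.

E G B

The root, E, is scale degree 4 — the same note in B major and B minor; only the chord quality changes. Building the minor chord from the parallel minor on E: E–G–B.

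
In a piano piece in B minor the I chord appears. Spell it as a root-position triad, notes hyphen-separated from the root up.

I is built on scale degree 1, which is B in both B minor and its parallel. Building the major chord from the parallel major on B: B–D#–F#.

B-D#-F#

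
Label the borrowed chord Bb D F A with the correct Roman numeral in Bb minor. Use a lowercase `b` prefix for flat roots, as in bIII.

Imaj7

The root Bb is the diatonic 1st degree of Bb minor; the borrowing shows in the chord quality. Bb–D–F–A is a major-seventh chord — the form found in Bb major, not the diatonic i (Bbm). Borrowed into Bb minor it is written Imaj7.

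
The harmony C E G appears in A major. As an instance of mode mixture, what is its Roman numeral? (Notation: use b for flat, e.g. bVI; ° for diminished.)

bIII

In A major scale degree 3 is C#; C is its lowered form, from A minor. C–E–G is a major chord — the form found in A minor, not the diatonic iii (C#m). Borrowed into A major it is written bIII.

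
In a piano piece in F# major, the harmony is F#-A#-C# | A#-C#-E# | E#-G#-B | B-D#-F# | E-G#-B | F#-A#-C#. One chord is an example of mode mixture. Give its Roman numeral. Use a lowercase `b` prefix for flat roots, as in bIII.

F# major has the diatonic set F#, G#m, A#m, B, C#, D#m, E#dim. Of the given chords, F#–A#–C# = F#, A#–C#–E# = A#m, E#–G#–B = E#dim and B–D#–F# = B are diatonic. E–G#–B doesn't fit — on degree 7 F# major would have E#dim (vii°). E is the degree-7 chord of F# minor, so it is the borrowed bVII.

bVII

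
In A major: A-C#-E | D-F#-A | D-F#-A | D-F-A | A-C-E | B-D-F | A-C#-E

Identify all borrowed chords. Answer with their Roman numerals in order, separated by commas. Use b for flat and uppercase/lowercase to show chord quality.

In A major the diatonic chords are A, Bm, C#m, D, E, F#m, G#dim. Of the given chords, A–C#–E = A and D–F#–A = D are diatonic. But D–F–A is foreign: the diatonic IV on degree 4 is D, whereas Dm comes from A minor. It is labeled iv. A–C–E doesn't fit — on degree 1 A major would have A (I). Am is the degree-1 chord of A minor, so it is the borrowed i. But B–D–F is foreign: the diatonic ii on degree 2 is Bm, whereas Bdim comes from A minor. It is labeled ii°.

iv, i, ii°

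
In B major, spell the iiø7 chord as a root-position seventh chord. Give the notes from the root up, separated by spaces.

C# E G B

iiø7 is built on scale degree 2, which is C# in both B major and its parallel. Stacking thirds in B minor on C# gives C#–E–G–B.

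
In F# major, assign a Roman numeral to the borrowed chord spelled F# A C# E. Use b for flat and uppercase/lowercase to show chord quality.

F# is scale degree 1 in F# major. The diatonic chord on degree 1 would be F# (I), but F#–A–C#–E is the minor-seventh chord from F# minor. As a borrowed chord it is labeled i7.

i7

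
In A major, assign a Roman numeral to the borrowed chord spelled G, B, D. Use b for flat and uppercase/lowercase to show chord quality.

bVII

G is the lowered form of scale degree 7 in A major (the diatonic degree 7 is G#). The diatonic chord on degree 7 would be G#dim (vii°), but G–B–D is the major chord from A minor. As a borrowed chord it is labeled bVII.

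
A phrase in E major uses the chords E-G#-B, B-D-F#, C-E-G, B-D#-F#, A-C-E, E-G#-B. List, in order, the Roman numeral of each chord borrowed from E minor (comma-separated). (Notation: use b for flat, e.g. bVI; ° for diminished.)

v, bVI, iv

E major has the diatonic set E, F#m, G#m, A, B, C#m, D#dim. E–G#–B = E and B–D#–F# = B are both diatonic. But B–D–F# is foreign: the diatonic V on degree 5 is B, whereas Bm comes from E minor. It is labeled v. But C–E–G is foreign: the diatonic vi on degree 6 is C#m, whereas C comes from E minor. It is labeled bVI. But A–C–E is foreign: the diatonic IV on degree 4 is A, whereas Am comes from E minor. It is labeled iv.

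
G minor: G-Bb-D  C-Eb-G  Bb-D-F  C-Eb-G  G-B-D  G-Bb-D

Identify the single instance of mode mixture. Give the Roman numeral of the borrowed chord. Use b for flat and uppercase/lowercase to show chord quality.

G minor has the diatonic set Gm, Adim, Bb, Cm, D, Eb, F (with V from harmonic minor). Of the given chords, G–Bb–D = Gm, C–Eb–G = Cm and Bb–D–F = Bb are diatonic. G–B–D doesn't fit — on degree 1 G minor would have Gm (i). G is the degree-1 chord of G major, so it is the borrowed I.

I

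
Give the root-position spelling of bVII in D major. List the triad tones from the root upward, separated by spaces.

bVII is built on the lowered scale degree 7. In D major degree 7 is C#; lowered it becomes C. In D minor the chord on C is C–E–G.

C E G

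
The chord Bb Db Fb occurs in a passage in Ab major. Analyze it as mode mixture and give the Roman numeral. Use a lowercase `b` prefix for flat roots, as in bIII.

ii°

The root Bb is the diatonic 2nd degree of Ab major; the borrowing shows in the chord quality. The diatonic chord on degree 2 would be Bbm (ii), but Bb–Db–Fb is the diminished chord from Ab minor. As a borrowed chord it is labeled ii°.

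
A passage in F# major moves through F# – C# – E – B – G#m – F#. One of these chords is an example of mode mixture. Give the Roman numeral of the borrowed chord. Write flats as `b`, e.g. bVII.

bVII

The diatonic triads in F# major are F#, G#m, A#m, B, C#, D#m, E#dim. Of the given chords, F#, C#, B and G#m are diatonic. E (E–G#–B) doesn't fit — on degree 7 F# major would have E#dim (vii°). E is the degree-7 chord of F# minor, so it is the borrowed bVII.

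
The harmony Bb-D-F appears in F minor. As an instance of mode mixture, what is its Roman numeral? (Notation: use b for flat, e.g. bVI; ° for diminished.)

The root Bb is the diatonic 4th degree of F minor; the borrowing shows in the chord quality. Diatonically F minor has Bbm (iv) on that degree; Bb–D–F is instead the major chord native to F major, so it takes the label IV.

IV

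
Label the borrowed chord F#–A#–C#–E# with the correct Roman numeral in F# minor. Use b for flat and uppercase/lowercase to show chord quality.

F# is scale degree 1 in F# minor. F#–A#–C#–E# is a major-seventh chord — the form found in F# major, not the diatonic i (F#m). Borrowed into F# minor it is written Imaj7.

Imaj7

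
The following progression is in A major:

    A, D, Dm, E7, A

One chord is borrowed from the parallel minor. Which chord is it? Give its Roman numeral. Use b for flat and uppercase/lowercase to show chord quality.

A major has the diatonic set A, Bm, C#m, D, E, F#m, G#dim. Of the given chords, A, D and E7 are diatonic. Dm (D–F–A) doesn't fit — on degree 4 A major would have D (IV). Dm is the degree-4 chord of A minor, so it is the borrowed iv.

iv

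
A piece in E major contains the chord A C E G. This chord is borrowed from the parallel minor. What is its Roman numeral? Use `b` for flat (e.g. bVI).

A is scale degree 4 in E major. Diatonically E major has A (IV) on that degree; A–C–E–G is instead the minor-seventh chord native to E minor, so it takes the label iv7.

iv7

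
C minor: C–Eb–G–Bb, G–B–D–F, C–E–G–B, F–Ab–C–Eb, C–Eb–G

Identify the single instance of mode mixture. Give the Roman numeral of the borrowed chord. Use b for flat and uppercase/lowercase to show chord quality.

The diatonic triads in C minor (with V from harmonic minor) are Cm, Ddim, Eb, Fm, G, Ab, Bb. C–Eb–G–Bb = Cm7, G–B–D–F = G7, F–Ab–C–Eb = Fm7 and C–Eb–G = Cm all belong to that set. C–E–G–B doesn't fit — on degree 1 C minor would have Cm (i). Cmaj7 is the degree-1 chord of C major, so it is the borrowed Imaj7.

Imaj7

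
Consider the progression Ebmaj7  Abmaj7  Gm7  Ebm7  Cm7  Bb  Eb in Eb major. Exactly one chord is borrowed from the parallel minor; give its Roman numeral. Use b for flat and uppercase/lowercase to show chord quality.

The diatonic triads in Eb major are Eb, Fm, Gm, Ab, Bb, Cm, Ddim. Of the given chords, Ebmaj7, Abmaj7, Gm7, Cm7, Bb and Eb are diatonic. Ebm7 (Eb–Gb–Bb–Db) doesn't fit — on degree 1 Eb major would have Eb (I). Ebm7 is the degree-1 chord of Eb minor, so it is the borrowed i7.

i7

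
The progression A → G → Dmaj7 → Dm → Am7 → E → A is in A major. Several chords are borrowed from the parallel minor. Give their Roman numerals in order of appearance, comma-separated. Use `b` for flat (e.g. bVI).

bVII, iv, i7

A major has the diatonic set A, Bm, C#m, D, E, F#m, G#dim. A, Dmaj7 and E all belong to that set. G (G–B–D) is not: scale degree 7 in A major carries G#dim (vii°). In A minor the chord on that degree is G, so here it functions as bVII, borrowed from the parallel minor. But Dm (D–F–A) is foreign: the diatonic IV on degree 4 is D, whereas Dm comes from A minor. It is labeled iv. But Am7 (A–C–E–G) is foreign: the diatonic I on degree 1 is A, whereas Am7 comes from A minor. It is labeled i7.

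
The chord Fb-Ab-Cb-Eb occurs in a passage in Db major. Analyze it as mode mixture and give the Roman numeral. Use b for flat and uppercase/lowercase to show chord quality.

In Db major scale degree 3 is F; Fb is its lowered form, from Db minor. Diatonically Db major has Fm (iii) on that degree; Fb–Ab–Cb–Eb is instead the major-seventh chord native to Db minor, so it takes the label bIIImaj7.

bIIImaj7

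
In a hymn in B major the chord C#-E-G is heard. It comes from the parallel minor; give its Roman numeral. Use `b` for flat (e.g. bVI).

ii°

C# is scale degree 2 in B major. Diatonically B major has C#m (ii) on that degree; C#–E–G is instead the diminished chord native to B minor, so it takes the label ii°.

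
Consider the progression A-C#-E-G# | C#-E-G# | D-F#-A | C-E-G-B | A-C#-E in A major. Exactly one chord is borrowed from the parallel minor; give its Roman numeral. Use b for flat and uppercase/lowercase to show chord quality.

bIIImaj7

In A major the diatonic chords are A, Bm, C#m, D, E, F#m, G#dim. A–C#–E–G# = Amaj7, C#–E–G# = C#m, D–F#–A = D and A–C#–E = A all belong to that set. C–E–G–B is not: scale degree 3 in A major carries C#m (iii). In A minor the chord on that degree is Cmaj7, so here it functions as bIIImaj7, borrowed from the parallel minor.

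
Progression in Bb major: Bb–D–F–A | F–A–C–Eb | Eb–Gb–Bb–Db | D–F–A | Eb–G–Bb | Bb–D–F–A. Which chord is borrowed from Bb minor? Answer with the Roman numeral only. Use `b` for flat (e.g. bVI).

In Bb major the diatonic chords are Bb, Cm, Dm, Eb, F, Gm, Adim. Of the given chords, Bb–D–F–A = Bbmaj7, F–A–C–Eb = F7, D–F–A = Dm and Eb–G–Bb = Eb are diatonic. Eb–Gb–Bb–Db is not: scale degree 4 in Bb major carries Eb (IV). In Bb minor the chord on that degree is Ebm7, so here it functions as iv7, borrowed from the parallel minor.

iv7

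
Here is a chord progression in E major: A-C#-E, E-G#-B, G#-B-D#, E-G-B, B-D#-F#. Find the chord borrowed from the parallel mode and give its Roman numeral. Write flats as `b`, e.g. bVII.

i

E major has the diatonic set E, F#m, G#m, A, B, C#m, D#dim. A–C#–E = A, E–G#–B = E, G#–B–D# = G#m and B–D#–F# = B all belong to that set. But E–G–B is foreign: the diatonic I on degree 1 is E, whereas Em comes from E minor. It is labeled i.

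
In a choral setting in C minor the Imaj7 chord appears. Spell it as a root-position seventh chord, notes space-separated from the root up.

C E G B

The root, C, is scale degree 1 — the same note in C minor and C major; only the chord quality changes. Building the major-seventh chord from the parallel major on C: C–E–G–B.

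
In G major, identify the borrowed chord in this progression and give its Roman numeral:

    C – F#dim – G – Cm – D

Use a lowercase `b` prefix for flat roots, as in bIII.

iv

The diatonic triads in G major are G, Am, Bm, C, D, Em, F#dim. C, F#dim, G and D all belong to that set. Cm (C–Eb–G) doesn't fit — on degree 4 G major would have C (IV). Cm is the degree-4 chord of G minor, so it is the borrowed iv.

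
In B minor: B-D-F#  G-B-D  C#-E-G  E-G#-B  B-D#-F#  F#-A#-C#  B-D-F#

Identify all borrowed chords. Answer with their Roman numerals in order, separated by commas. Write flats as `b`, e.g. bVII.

IV, I

The diatonic triads in B minor (with V from harmonic minor) are Bm, C#dim, D, Em, F#, G, A. B–D–F# = Bm, G–B–D = G, C#–E–G = C#dim and F#–A#–C# = F# are all diatonic. E–G#–B is not: scale degree 4 in B minor carries Em (iv). In B major the chord on that degree is E, so here it functions as IV, borrowed from the parallel major. B–D#–F# doesn't fit — on degree 1 B minor would have Bm (i). B is the degree-1 chord of B major, so it is the borrowed I.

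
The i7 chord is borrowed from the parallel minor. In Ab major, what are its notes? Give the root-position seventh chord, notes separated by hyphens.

Ab-Cb-Eb-Gb

i7 is built on scale degree 1, which is Ab in both Ab major and its parallel. Building the minor-seventh chord from the parallel minor on Ab: Ab–Cb–Eb–Gb.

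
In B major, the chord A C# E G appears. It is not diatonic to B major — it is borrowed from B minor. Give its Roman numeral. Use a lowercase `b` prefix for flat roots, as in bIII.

A is the lowered form of scale degree 7 in B major (the diatonic degree 7 is A#). Diatonically B major has A#dim (vii°) on that degree; A–C#–E–G is instead the dominant-seventh chord native to B minor, so it takes the label bVII7.

bVII7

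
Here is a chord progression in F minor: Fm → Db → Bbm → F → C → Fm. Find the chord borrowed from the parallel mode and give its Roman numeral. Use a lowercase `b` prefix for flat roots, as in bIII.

In F minor (with V from harmonic minor) the diatonic chords are Fm, Gdim, Ab, Bbm, C, Db, Eb. Fm, Db, Bbm and C all belong to that set. F (F–A–C) is not: scale degree 1 in F minor carries Fm (i). In F major the chord on that degree is F, so here it functions as I, borrowed from the parallel major.

I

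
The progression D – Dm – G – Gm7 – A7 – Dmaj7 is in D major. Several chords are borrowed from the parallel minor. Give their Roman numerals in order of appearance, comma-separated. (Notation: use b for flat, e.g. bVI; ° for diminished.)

D major has the diatonic set D, Em, F#m, G, A, Bm, C#dim. D, G, A7 and Dmaj7 all belong to that set. Dm (D–F–A) doesn't fit — on degree 1 D major would have D (I). Dm is the degree-1 chord of D minor, so it is the borrowed i. Gm7 (G–Bb–D–F) is not: scale degree 4 in D major carries G (IV). In D minor the chord on that degree is Gm7, so here it functions as iv7, borrowed from the parallel minor.

i, iv7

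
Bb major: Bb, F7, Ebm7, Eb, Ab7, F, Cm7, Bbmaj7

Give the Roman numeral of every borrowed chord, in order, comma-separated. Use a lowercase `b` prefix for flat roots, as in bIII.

In Bb major the diatonic chords are Bb, Cm, Dm, Eb, F, Gm, Adim. Of the given chords, Bb, F7, Eb, F, Cm7 and Bbmaj7 are diatonic. But Ebm7 (Eb–Gb–Bb–Db) is foreign: the diatonic IV on degree 4 is Eb, whereas Ebm7 comes from Bb minor. It is labeled iv7. Ab7 (Ab–C–Eb–Gb) doesn't fit — on degree 7 Bb major would have Adim (vii°). Ab7 is the degree-7 chord of Bb minor, so it is the borrowed bVII7.

iv7, bVII7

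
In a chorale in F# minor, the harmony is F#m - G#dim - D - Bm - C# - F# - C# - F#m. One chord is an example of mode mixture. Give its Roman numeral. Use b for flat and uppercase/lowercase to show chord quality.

I

In F# minor (with V from harmonic minor) the diatonic chords are F#m, G#dim, A, Bm, C#, D, E. Of the given chords, F#m, G#dim, D, Bm and C# are diatonic. F# (F#–A#–C#) is not: scale degree 1 in F# minor carries F#m (i). In F# major the chord on that degree is F#, so here it functions as I, borrowed from the parallel major.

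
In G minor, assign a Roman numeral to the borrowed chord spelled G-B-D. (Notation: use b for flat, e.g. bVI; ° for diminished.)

The root G is the diatonic 1st degree of G minor; the borrowing shows in the chord quality. G–B–D is a major chord — the form found in G major, not the diatonic i (Gm). Borrowed into G minor it is written I.

I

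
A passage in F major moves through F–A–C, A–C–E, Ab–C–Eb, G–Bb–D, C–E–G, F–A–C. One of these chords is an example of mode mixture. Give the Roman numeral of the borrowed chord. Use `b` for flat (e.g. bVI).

The diatonic triads in F major are F, Gm, Am, Bb, C, Dm, Edim. F–A–C = F, A–C–E = Am, G–Bb–D = Gm and C–E–G = C are all diatonic. But Ab–C–Eb is foreign: the diatonic iii on degree 3 is Am, whereas Ab comes from F minor. It is labeled bIII.

bIII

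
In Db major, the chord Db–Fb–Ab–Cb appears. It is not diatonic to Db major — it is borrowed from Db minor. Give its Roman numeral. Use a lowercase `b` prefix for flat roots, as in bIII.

i7

The root Db is the diatonic 1st degree of Db major; the borrowing shows in the chord quality. Db–Fb–Ab–Cb is a minor-seventh chord — the form found in Db minor, not the diatonic I (Db). Borrowed into Db major it is written i7.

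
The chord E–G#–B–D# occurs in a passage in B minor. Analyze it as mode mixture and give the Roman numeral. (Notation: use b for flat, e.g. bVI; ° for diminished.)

IVmaj7

The root E is the diatonic 4th degree of B minor; the borrowing shows in the chord quality. E–G#–B–D# is a major-seventh chord — the form found in B major, not the diatonic iv (Em). Borrowed into B minor it is written IVmaj7.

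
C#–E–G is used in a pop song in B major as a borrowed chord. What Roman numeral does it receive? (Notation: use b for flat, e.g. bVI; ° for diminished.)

ii°

The root C# is the diatonic 2nd degree of B major; the borrowing shows in the chord quality. The diatonic chord on degree 2 would be C#m (ii), but C#–E–G is the diminished chord from B minor. As a borrowed chord it is labeled ii°.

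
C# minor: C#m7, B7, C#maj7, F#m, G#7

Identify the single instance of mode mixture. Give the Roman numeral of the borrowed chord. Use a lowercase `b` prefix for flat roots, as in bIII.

Imaj7

The diatonic triads in C# minor (with V from harmonic minor) are C#m, D#dim, E, F#m, G#, A, B. C#m7, B7, F#m and G#7 all belong to that set. C#maj7 (C#–E#–G#–B#) is not: scale degree 1 in C# minor carries C#m (i). In C# major the chord on that degree is C#maj7, so here it functions as Imaj7, borrowed from the parallel major.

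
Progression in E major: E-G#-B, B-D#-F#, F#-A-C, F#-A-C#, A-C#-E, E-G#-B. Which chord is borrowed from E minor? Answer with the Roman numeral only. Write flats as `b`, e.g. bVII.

In E major the diatonic chords are E, F#m, G#m, A, B, C#m, D#dim. E–G#–B = E, B–D#–F# = B, F#–A–C# = F#m and A–C#–E = A all belong to that set. But F#–A–C is foreign: the diatonic ii on degree 2 is F#m, whereas F#dim comes from E minor. It is labeled ii°.

ii°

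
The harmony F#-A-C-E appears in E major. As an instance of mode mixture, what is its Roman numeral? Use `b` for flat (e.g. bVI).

F# is scale degree 2 in E major. The diatonic chord on degree 2 would be F#m (ii), but F#–A–C–E is the half-diminished-seventh chord from E minor. As a borrowed chord it is labeled iiø7.

iiø7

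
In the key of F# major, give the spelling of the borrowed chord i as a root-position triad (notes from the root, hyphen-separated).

The root, F#, is scale degree 1 — the same note in F# major and F# minor; only the chord quality changes. Building the minor chord from the parallel minor on F#: F#–A–C#.

F#-A-C#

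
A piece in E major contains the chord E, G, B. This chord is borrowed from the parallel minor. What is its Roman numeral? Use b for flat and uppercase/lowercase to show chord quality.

i

E is scale degree 1 in E major. Diatonically E major has E (I) on that degree; E–G–B is instead the minor chord native to E minor, so it takes the label i.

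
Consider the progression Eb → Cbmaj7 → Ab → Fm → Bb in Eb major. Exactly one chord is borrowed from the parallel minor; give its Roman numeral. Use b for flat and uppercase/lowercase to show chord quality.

The diatonic triads in Eb major are Eb, Fm, Gm, Ab, Bb, Cm, Ddim. Of the given chords, Eb, Ab, Fm and Bb are diatonic. Cbmaj7 (Cb–Eb–Gb–Bb) is not: scale degree 6 in Eb major carries Cm (vi). In Eb minor the chord on that degree is Cbmaj7, so here it functions as bVImaj7, borrowed from the parallel minor.

bVImaj7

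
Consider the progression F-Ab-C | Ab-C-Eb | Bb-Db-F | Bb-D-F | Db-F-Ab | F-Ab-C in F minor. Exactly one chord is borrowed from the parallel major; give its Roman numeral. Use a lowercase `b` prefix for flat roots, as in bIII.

IV

The diatonic triads in F minor (with V from harmonic minor) are Fm, Gdim, Ab, Bbm, C, Db, Eb. F–Ab–C = Fm, Ab–C–Eb = Ab, Bb–Db–F = Bbm and Db–F–Ab = Db all belong to that set. Bb–D–F is not: scale degree 4 in F minor carries Bbm (iv). In F major the chord on that degree is Bb, so here it functions as IV, borrowed from the parallel major.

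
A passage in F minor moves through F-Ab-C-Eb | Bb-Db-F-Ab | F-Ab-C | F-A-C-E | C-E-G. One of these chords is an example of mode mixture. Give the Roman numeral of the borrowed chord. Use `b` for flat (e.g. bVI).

The diatonic triads in F minor (with V from harmonic minor) are Fm, Gdim, Ab, Bbm, C, Db, Eb. F–Ab–C–Eb = Fm7, Bb–Db–F–Ab = Bbm7, F–Ab–C = Fm and C–E–G = C are all diatonic. F–A–C–E doesn't fit — on degree 1 F minor would have Fm (i). Fmaj7 is the degree-1 chord of F major, so it is the borrowed Imaj7.

Imaj7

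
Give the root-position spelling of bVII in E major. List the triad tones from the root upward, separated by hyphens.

D-F#-A

The root of bVII is the lowered 7th degree: D# becomes D. In E minor the chord on D is D–F#–A.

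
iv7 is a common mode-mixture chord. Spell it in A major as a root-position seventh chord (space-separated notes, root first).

iv7 is built on scale degree 4, which is D in both A major and its parallel. Building the minor-seventh chord from the parallel minor on D: D–F–A–C.

D F A C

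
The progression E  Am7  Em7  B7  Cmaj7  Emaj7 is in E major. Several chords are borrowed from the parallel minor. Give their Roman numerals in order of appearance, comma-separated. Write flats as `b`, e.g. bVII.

In E major the diatonic chords are E, F#m, G#m, A, B, C#m, D#dim. Of the given chords, E, B7 and Emaj7 are diatonic. But Am7 (A–C–E–G) is foreign: the diatonic IV on degree 4 is A, whereas Am7 comes from E minor. It is labeled iv7. Em7 (E–G–B–D) doesn't fit — on degree 1 E major would have E (I). Em7 is the degree-1 chord of E minor, so it is the borrowed i7. Cmaj7 (C–E–G–B) doesn't fit — on degree 6 E major would have C#m (vi). Cmaj7 is the degree-6 chord of E minor, so it is the borrowed bVImaj7.

iv7, i7, bVImaj7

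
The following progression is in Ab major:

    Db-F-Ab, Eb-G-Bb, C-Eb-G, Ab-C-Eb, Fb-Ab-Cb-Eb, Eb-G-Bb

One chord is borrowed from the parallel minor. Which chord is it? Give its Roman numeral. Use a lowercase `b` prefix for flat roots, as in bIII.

Ab major has the diatonic set Ab, Bbm, Cm, Db, Eb, Fm, Gdim. Db–F–Ab = Db, Eb–G–Bb = Eb, C–Eb–G = Cm and Ab–C–Eb = Ab all belong to that set. Fb–Ab–Cb–Eb is not: scale degree 6 in Ab major carries Fm (vi). In Ab minor the chord on that degree is Fbmaj7, so here it functions as bVImaj7, borrowed from the parallel minor.

bVImaj7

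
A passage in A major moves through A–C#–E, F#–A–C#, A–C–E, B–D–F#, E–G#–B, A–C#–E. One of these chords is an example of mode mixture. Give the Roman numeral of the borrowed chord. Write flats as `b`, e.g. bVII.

i

The diatonic triads in A major are A, Bm, C#m, D, E, F#m, G#dim. A–C#–E = A, F#–A–C# = F#m, B–D–F# = Bm and E–G#–B = E are all diatonic. A–C–E doesn't fit — on degree 1 A major would have A (I). Am is the degree-1 chord of A minor, so it is the borrowed i.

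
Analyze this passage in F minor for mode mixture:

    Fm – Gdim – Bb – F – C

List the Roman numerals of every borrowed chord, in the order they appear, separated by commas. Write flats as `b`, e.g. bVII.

The diatonic triads in F minor (with V from harmonic minor) are Fm, Gdim, Ab, Bbm, C, Db, Eb. Fm, Gdim and C all belong to that set. Bb (Bb–D–F) is not: scale degree 4 in F minor carries Bbm (iv). In F major the chord on that degree is Bb, so here it functions as IV, borrowed from the parallel major. F (F–A–C) is not: scale degree 1 in F minor carries Fm (i). In F major the chord on that degree is F, so here it functions as I, borrowed from the parallel major.

IV, I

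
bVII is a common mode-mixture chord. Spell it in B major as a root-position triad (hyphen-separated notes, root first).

A-C#-E

Scale degree 7 in B major is A#. bVII uses the lowered form, A, taken from B minor. Building the major chord from the parallel minor on A: A–C#–E.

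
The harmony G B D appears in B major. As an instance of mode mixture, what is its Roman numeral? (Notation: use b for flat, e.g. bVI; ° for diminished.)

bVI

The root G is the lowered 6th scale degree — diatonically B major has G# there. The diatonic chord on degree 6 would be G#m (vi), but G–B–D is the major chord from B minor. As a borrowed chord it is labeled bVI.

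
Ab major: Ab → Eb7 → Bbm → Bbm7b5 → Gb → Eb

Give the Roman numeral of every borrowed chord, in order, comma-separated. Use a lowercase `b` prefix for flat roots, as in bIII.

iiø7, bVII

The diatonic triads in Ab major are Ab, Bbm, Cm, Db, Eb, Fm, Gdim. Ab, Eb7, Bbm and Eb are all diatonic. Bbm7b5 (Bb–Db–Fb–Ab) doesn't fit — on degree 2 Ab major would have Bbm (ii). Bbm7b5 is the degree-2 chord of Ab minor, so it is the borrowed iiø7. But Gb (Gb–Bb–Db) is foreign: the diatonic vii° on degree 7 is Gdim, whereas Gb comes from Ab minor. It is labeled bVII.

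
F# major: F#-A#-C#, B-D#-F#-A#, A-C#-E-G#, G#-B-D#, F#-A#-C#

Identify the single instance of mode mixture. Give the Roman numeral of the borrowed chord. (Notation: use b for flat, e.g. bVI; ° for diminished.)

F# major has the diatonic set F#, G#m, A#m, B, C#, D#m, E#dim. F#–A#–C# = F#, B–D#–F#–A# = Bmaj7 and G#–B–D# = G#m all belong to that set. A–C#–E–G# is not: scale degree 3 in F# major carries A#m (iii). In F# minor the chord on that degree is Amaj7, so here it functions as bIIImaj7, borrowed from the parallel minor.

bIIImaj7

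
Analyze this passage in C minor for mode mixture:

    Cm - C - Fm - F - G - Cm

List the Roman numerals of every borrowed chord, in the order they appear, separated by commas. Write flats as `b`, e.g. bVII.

In C minor (with V from harmonic minor) the diatonic chords are Cm, Ddim, Eb, Fm, G, Ab, Bb. Cm, Fm and G all belong to that set. C (C–E–G) is not: scale degree 1 in C minor carries Cm (i). In C major the chord on that degree is C, so here it functions as I, borrowed from the parallel major. F (F–A–C) is not: scale degree 4 in C minor carries Fm (iv). In C major the chord on that degree is F, so here it functions as IV, borrowed from the parallel major.

I, IV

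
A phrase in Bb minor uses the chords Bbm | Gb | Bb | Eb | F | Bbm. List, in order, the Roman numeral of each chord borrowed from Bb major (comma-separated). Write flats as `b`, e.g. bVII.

I, IV

In Bb minor (with V from harmonic minor) the diatonic chords are Bbm, Cdim, Db, Ebm, F, Gb, Ab. Bbm, Gb and F are all diatonic. Bb (Bb–D–F) is not: scale degree 1 in Bb minor carries Bbm (i). In Bb major the chord on that degree is Bb, so here it functions as I, borrowed from the parallel major. But Eb (Eb–G–Bb) is foreign: the diatonic iv on degree 4 is Ebm, whereas Eb comes from Bb major. It is labeled IV.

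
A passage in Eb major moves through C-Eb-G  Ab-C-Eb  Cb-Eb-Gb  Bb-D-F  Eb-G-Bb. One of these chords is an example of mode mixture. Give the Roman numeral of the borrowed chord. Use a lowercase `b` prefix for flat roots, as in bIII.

Eb major has the diatonic set Eb, Fm, Gm, Ab, Bb, Cm, Ddim. C–Eb–G = Cm, Ab–C–Eb = Ab, Bb–D–F = Bb and Eb–G–Bb = Eb all belong to that set. Cb–Eb–Gb is not: scale degree 6 in Eb major carries Cm (vi). In Eb minor the chord on that degree is Cb, so here it functions as bVI, borrowed from the parallel minor.

bVI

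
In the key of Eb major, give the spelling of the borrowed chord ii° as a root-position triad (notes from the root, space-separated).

F Ab Cb

ii° is built on scale degree 2, which is F in both Eb major and its parallel. Building the diminished chord from the parallel minor on F: F–Ab–Cb.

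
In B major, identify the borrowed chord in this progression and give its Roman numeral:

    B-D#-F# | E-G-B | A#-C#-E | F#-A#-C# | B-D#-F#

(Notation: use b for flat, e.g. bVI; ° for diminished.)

B major has the diatonic set B, C#m, D#m, E, F#, G#m, A#dim. B–D#–F# = B, A#–C#–E = A#dim and F#–A#–C# = F# are all diatonic. But E–G–B is foreign: the diatonic IV on degree 4 is E, whereas Em comes from B minor. It is labeled iv.

iv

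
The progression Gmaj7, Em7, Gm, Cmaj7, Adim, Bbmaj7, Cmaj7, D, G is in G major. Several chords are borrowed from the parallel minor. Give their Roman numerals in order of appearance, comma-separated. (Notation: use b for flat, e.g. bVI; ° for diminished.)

The diatonic triads in G major are G, Am, Bm, C, D, Em, F#dim. Of the given chords, Gmaj7, Em7, Cmaj7, D and G are diatonic. Gm (G–Bb–D) is not: scale degree 1 in G major carries G (I). In G minor the chord on that degree is Gm, so here it functions as i, borrowed from the parallel minor. Adim (A–C–Eb) doesn't fit — on degree 2 G major would have Am (ii). Adim is the degree-2 chord of G minor, so it is the borrowed ii°. But Bbmaj7 (Bb–D–F–A) is foreign: the diatonic iii on degree 3 is Bm, whereas Bbmaj7 comes from G minor. It is labeled bIIImaj7.

i, ii°, bIIImaj7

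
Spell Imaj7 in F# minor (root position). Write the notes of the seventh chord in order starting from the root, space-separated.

F# A# C# E#

The root, F#, is scale degree 1 — the same note in F# minor and F# major; only the chord quality changes. Stacking thirds in F# major on F# gives F#–A#–C#–E#.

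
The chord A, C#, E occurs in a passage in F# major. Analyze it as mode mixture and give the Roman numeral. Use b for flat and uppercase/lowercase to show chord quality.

The root A is the lowered 3rd scale degree — diatonically F# major has A# there. The diatonic chord on degree 3 would be A#m (iii), but A–C#–E is the major chord from F# minor. As a borrowed chord it is labeled bIII.

bIII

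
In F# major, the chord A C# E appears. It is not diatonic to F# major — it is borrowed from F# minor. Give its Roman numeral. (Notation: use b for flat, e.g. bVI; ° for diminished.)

bIII

A is the lowered form of scale degree 3 in F# major (the diatonic degree 3 is A#). The diatonic chord on degree 3 would be A#m (iii), but A–C#–E is the major chord from F# minor. As a borrowed chord it is labeled bIII.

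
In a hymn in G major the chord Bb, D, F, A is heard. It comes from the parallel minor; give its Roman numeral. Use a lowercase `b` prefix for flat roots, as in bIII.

The root Bb is the lowered 3rd scale degree — diatonically G major has B there. Diatonically G major has Bm (iii) on that degree; Bb–D–F–A is instead the major-seventh chord native to G minor, so it takes the label bIIImaj7.

bIIImaj7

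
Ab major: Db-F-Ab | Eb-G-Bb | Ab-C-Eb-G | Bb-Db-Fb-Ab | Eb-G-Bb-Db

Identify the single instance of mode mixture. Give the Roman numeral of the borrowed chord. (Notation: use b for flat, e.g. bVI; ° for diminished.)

iiø7

Ab major has the diatonic set Ab, Bbm, Cm, Db, Eb, Fm, Gdim. Db–F–Ab = Db, Eb–G–Bb = Eb, Ab–C–Eb–G = Abmaj7 and Eb–G–Bb–Db = Eb7 all belong to that set. But Bb–Db–Fb–Ab is foreign: the diatonic ii on degree 2 is Bbm, whereas Bbm7b5 comes from Ab minor. It is labeled iiø7.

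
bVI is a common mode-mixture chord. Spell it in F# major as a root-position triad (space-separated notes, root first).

bVI is built on the lowered scale degree 6. In F# major degree 6 is D#; lowered it becomes D. Building the major chord from the parallel minor on D: D–F#–A.

D F# A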